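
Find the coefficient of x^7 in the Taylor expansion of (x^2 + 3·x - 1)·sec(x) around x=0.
Expand to order 7: (x^2 + 3·x - 1)·sec(x) = 61·x^7/240 + 89·x^6/720 + 5·x^5/8 + 7·x^4/24 + 3·x^3/2 + x^2/2 + 3·x - 1 + O(x^8).
The coefficient of x^7 is 61/240.

Final answer: 61/240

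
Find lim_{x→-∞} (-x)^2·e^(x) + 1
The product is a 0·∞ indeterminate form at x → -∞.
Rewrite the product as (-x)^2 / e^(-x) (an ∞/∞ form) and apply L'Hôpital, or use the standard hierarchy e^(|x|) ≫ |(-x)^2| as x → -∞.
The indeterminate product → 0, so the limit = 1.

Final answer: 1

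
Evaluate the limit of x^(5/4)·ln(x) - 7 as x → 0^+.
The product is a 0·∞ indeterminate form at x → 0⁺.
Rewrite the product as ln(x) / x^(-5/4) and apply L'Hôpital, or use the standard hierarchy x^(-5/4) ≫ |ln x| as x → 0⁺.
The indeterminate product → 0, so the limit = -7.

Final answer: -7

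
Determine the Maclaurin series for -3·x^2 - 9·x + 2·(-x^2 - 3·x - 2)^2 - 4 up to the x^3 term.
12·x^3 + 23·x^2 + 15·x + 4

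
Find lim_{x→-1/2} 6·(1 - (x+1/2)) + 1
Direct substitution at x = -1/2 gives 7.

Final answer: 7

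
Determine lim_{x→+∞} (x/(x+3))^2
As x → +∞: x/(x+3) = 1/(1 + 3/x) → 1, and the 2nd power of a limit-1 base also → 1.
Limit = 1.

Final answer: 1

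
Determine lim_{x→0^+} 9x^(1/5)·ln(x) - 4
The product is a 0·∞ indeterminate form at x → 0⁺.
Rewrite the product as 9·ln(x) / x^(-1/5) and apply L'Hôpital, or use the standard hierarchy x^(-1/5) ≫ |ln x| as x → 0⁺.
The indeterminate product → 0, so the limit = -4.

Final answer: -4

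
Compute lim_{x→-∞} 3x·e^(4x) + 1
The product is a 0·∞ indeterminate form at x → -∞.
Rewrite the product as 3x / e^(-4x) (an ∞/∞ form) and apply L'Hôpital, or use the standard hierarchy e^(4|x|) ≫ |x| as x → -∞.
The indeterminate product → 0, so the limit = 1.

Final answer: 1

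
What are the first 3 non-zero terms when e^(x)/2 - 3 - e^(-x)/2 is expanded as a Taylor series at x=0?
x^3/6 + x - 3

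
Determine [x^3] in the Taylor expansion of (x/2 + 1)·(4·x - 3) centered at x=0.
Expand to order 3: (x/2 + 1)·(4·x - 3) = 2·x^2 + 5·x/2 - 3 + O(x^4).
The coefficient of x^3 is 0.

Final answer: 0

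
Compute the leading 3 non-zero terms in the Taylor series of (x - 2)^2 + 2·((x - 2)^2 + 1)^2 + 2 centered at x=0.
53·x^2 - 84·x + 56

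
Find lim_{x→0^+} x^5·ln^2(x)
This is a 0·∞ indeterminate form at x → 0⁺.
Rewrite the product as ln^2(x) / x^(-5) and apply L'Hôpital, or use the standard hierarchy x^(-5) ≫ |ln x|^2 as x → 0⁺.
The indeterminate product → 0, so the limit = 0.

Final answer: 0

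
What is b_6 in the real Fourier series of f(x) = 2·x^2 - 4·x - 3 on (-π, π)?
b_6 = (1/π) ∫_{-π}^{π} f(x)·sin(6x) dx.
Evaluate the integral (use parity and integration by parts as needed): b_6 = 4/3.

Final answer: 4/3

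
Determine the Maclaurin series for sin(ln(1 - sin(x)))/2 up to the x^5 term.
19·x^5/240 + x^4/12 - x^2/4 - x/2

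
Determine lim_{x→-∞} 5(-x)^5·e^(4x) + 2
The product is a 0·∞ indeterminate form at x → -∞.
Rewrite the product as 5(-x)^5 / e^(-4x) (an ∞/∞ form) and apply L'Hôpital, or use the standard hierarchy e^(4|x|) ≫ |(-x)^5| as x → -∞.
The indeterminate product → 0, so the limit = 2.

Final answer: 2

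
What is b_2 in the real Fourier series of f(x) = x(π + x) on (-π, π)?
b_2 = (1/π) ∫_{-π}^{π} f(x)·sin(2x) dx.
Evaluate the integral (use parity and integration by parts as needed): b_2 = -π.

Final answer: -π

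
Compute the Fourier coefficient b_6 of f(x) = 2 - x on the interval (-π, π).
b_6 = (1/π) ∫_{-π}^{π} f(x)·sin(6x) dx.
Evaluate the integral (use parity and integration by parts as needed): b_6 = 1/3.

Final answer: 1/3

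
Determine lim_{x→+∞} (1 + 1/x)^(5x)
As x → +∞: write (1 + 1/x)^(5x) = ((1 + 1/x)^x)^5 → (e^1)^5 = e^5.
Limit = e^(5).

Final answer: e^(5)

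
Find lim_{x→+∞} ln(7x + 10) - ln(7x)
This is an ∞ − ∞ indeterminate form.
Combine the logarithms: ln(7x+10) − ln(7x) = ln((7x+10)/(7x)) = ln(1 + 10/(7x)) → ln(1) = 0.
Limit = 0.

Final answer: 0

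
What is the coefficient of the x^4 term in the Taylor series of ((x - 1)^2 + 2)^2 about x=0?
Expand to order 4: ((x - 1)^2 + 2)^2 = x^4 - 4·x^3 + 10·x^2 - 12·x + 9 + O(x^5).
The coefficient of x^4 is 1.

Final answer: 1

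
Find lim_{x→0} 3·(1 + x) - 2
Direct substitution at x = 0 gives 1.

Final answer: 1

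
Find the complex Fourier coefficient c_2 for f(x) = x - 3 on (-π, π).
Compute the real Fourier coefficients first: a_2 = 0, b_2 = -1.
Then c_2 = (a_2 − i·b_2)/2 = i/2.

Final answer: i/2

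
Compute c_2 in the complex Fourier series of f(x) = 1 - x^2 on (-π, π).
Compute the real Fourier coefficients first: a_2 = -1, b_2 = 0.
Then c_2 = (a_2 − i·b_2)/2 = -1/2.

Final answer: -1/2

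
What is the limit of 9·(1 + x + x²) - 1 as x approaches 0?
Direct substitution at x = 0 gives 8.

Final answer: 8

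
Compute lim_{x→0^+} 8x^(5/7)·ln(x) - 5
The product is a 0·∞ indeterminate form at x → 0⁺.
Rewrite the product as 8·ln(x) / x^(-5/7) and apply L'Hôpital, or use the standard hierarchy x^(-5/7) ≫ |ln x| as x → 0⁺.
The indeterminate product → 0, so the limit = -5.

Final answer: -5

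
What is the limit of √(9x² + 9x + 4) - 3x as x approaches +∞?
As x → +∞: multiply by the conjugate to get (9x+4)/(√(9x²+9x+4)+3x); the denominator ~ 6x, so the limit is 9/6 = 3/2.
Limit = 3/2.

Final answer: 3/2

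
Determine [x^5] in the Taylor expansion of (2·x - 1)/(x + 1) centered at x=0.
Expand to order 5: (2·x - 1)/(x + 1) = 3·x^5 - 3·x^4 + 3·x^3 - 3·x^2 + 3·x - 1 + O(x^6).
The coefficient of x^5 is 3.

Final answer: 3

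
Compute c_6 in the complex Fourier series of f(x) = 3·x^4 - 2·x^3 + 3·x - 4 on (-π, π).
Compute the real Fourier coefficients first: a_6 = -1/9 + 2·π^2/3, b_6 = -10/9 + 2·π^2/3.
Then c_6 = (a_6 − i·b_6)/2 = -1/18 + π^2/3 - i·π^2/3 + 5·i/9.

Final answer: -1/18 + π^2/3 - i·π^2/3 + 5·i/9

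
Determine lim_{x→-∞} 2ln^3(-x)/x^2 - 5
The quotient is an ∞/∞ indeterminate form as x → -∞.
Compare growth rates of the dominant terms (exponentials ≫ polynomials ≫ logarithms), or apply L'Hôpital's rule; the quotient → 0.
Adding the constant: 0 - 5 = -5. Limit = -5.

Final answer: -5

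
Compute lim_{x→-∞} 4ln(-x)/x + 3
The quotient is an ∞/∞ indeterminate form as x → -∞.
Compare growth rates of the dominant terms (exponentials ≫ polynomials ≫ logarithms), or apply L'Hôpital's rule; the quotient → 0.
Adding the constant: 0 + 3 = 3. Limit = 3.

Final answer: 3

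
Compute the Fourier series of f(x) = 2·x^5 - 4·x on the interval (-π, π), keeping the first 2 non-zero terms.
(-80·π^2 + 4·π^4 + 472)·sin(x) + (-2·π^4 - 11 + 10·π^2)·sin(2·x)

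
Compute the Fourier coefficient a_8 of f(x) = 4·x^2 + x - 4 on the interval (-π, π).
a_8 = (1/π) ∫_{-π}^{π} f(x)·cos(8x) dx.
Evaluate the integral (use parity and integration by parts as needed): a_8 = 1/4.

Final answer: 1/4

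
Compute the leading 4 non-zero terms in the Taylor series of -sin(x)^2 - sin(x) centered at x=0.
x^4/3 + x^3/6 - x^2 - x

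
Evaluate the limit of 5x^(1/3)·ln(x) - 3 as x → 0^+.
The product is a 0·∞ indeterminate form at x → 0⁺.
Rewrite the product as 5·ln(x) / x^(-1/3) and apply L'Hôpital, or use the standard hierarchy x^(-1/3) ≫ |ln x| as x → 0⁺.
The indeterminate product → 0, so the limit = -3.

Final answer: -3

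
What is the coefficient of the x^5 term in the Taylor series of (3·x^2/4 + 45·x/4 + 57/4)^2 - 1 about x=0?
Expand to order 5: (3·x^2/4 + 45·x/4 + 57/4)^2 - 1 = 9·x^4/16 + 135·x^3/8 + 2367·x^2/16 + 2565·x/8 + 3233/16 + O(x^6).
The coefficient of x^5 is 0.

Final answer: 0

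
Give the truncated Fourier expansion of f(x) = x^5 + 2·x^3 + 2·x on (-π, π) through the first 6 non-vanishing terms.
(-36·π^2 + 2·π^4 + 220)·sin(x) + (-π^4 - 13/2 + 3·π^2)·sin(2·x) + (-4·π^2/27 + 116/81 + 2·π^4/3)·sin(3·x) + (-π^4/2 - 3·π^2/8 - 55/64)·sin(4·x) + (428/625 + 12·π^2/25 + 2·π^4/5)·sin(5·x) + (-π^4/3 - 13·π^2/27 - 95/162)·sin(6·x)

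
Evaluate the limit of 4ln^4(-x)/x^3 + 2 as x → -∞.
The quotient is an ∞/∞ indeterminate form as x → -∞.
Compare growth rates of the dominant terms (exponentials ≫ polynomials ≫ logarithms), or apply L'Hôpital's rule; the quotient → 0.
Adding the constant: 0 + 2 = 2. Limit = 2.

Final answer: 2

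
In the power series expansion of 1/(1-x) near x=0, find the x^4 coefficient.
Expand to order 4: 1/(1-x) = x^4 + x^3 + x^2 + x + 1 + O(x^5).
The coefficient of x^4 is 1.

Final answer: 1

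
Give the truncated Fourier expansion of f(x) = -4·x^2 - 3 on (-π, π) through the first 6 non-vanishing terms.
16·cos(x) - 4·cos(2·x) + 16·cos(3·x)/9 - cos(4·x) + 16·cos(5·x)/25 - 4·π^2/3 - 3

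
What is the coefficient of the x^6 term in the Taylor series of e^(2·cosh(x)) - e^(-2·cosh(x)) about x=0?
Expand to order 6: e^(2·cosh(x)) - e^(-2·cosh(x)) = x^6·(31·e^(-2)/360 + 91·e^(2)/360) + x^4·(-5·e^(-2)/12 + 7·e^(2)/12) + x^2·(e^(-2) + e^(2)) - e^(-2) + e^(2) + O(x^7).
The coefficient of x^6 is 31·e^(-2)/360 + 91·e^(2)/360.

Final answer: 31·e^(-2)/360 + 91·e^(2)/360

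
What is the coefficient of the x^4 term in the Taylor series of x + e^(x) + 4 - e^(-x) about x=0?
Expand to order 4: x + e^(x) + 4 - e^(-x) = x^3/3 + 3·x + 4 + O(x^5).
The coefficient of x^4 is 0.

Final answer: 0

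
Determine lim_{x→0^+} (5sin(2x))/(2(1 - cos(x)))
Both numerator and denominator → 0 as x → 0^+; this is a 0/0 indeterminate form.
Expand each to leading order near x = 0: numerator ~ 10·x, denominator ~ x^2.
The limit of the ratio is ∞.

Final answer: ∞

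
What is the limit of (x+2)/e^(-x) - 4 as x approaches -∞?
The quotient is an ∞/∞ indeterminate form as x → -∞.
Compare growth rates of the dominant terms (exponentials ≫ polynomials ≫ logarithms), or apply L'Hôpital's rule; the quotient → 0.
Adding the constant: 0 - 4 = -4. Limit = -4.

Final answer: -4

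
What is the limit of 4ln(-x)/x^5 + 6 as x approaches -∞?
The quotient is an ∞/∞ indeterminate form as x → -∞.
Compare growth rates of the dominant terms (exponentials ≫ polynomials ≫ logarithms), or apply L'Hôpital's rule; the quotient → 0.
Adding the constant: 0 + 6 = 6. Limit = 6.

Final answer: 6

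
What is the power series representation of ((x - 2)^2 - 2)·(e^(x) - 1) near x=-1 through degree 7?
(7 - 7·e)·e^(-1) + (1 + 6·e)·e^(-1)·(x + 1) + (-2·e - 3)·e^(-1)·(x + 1)^2/2 - 5·e^(-1)·(x + 1)^3/6 - 5·e^(-1)·(x + 1)^4/24 - e^(-1)·(x + 1)^5/40 + e^(-1)·(x + 1)^6/720 + e^(-1)·(x + 1)^7/720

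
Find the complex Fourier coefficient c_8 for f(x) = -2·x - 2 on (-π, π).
Compute the real Fourier coefficients first: a_8 = 0, b_8 = 1/2.
Then c_8 = (a_8 − i·b_8)/2 = -i/4.

Final answer: -i/4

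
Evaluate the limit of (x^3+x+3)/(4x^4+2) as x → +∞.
This is an ∞/∞ indeterminate form as x → +∞.
Divide numerator and denominator by x^4 and let the lower-order terms vanish; the numerator's degree 3 is below the denominator's degree 4, so the quotient → 0.
Limit = 0.

Final answer: 0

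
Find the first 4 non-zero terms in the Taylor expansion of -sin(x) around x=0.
x^7/5040 - x^5/120 + x^3/6 - x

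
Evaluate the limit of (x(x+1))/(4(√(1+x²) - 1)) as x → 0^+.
Both numerator and denominator → 0 as x → 0^+; this is a 0/0 indeterminate form.
Expand each to leading order near x = 0: numerator ~ x, denominator ~ 2·x^2.
The limit of the ratio is ∞.

Final answer: ∞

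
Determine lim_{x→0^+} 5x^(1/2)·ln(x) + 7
The product is a 0·∞ indeterminate form at x → 0⁺.
Rewrite the product as 5·ln(x) / x^(-1/2) and apply L'Hôpital, or use the standard hierarchy x^(-1/2) ≫ |ln x| as x → 0⁺.
The indeterminate product → 0, so the limit = 7.

Final answer: 7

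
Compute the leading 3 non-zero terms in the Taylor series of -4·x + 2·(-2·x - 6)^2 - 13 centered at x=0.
8·x^2 + 44·x + 59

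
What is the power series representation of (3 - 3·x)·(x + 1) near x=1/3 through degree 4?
8/3 - 2·(x - 1/3) - 3·(x - 1/3)^2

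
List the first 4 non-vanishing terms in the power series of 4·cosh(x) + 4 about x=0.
x^6/180 + x^4/6 + 2·x^2 + 8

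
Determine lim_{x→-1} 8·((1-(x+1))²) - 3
Direct substitution at x = -1 gives 5.

Final answer: 5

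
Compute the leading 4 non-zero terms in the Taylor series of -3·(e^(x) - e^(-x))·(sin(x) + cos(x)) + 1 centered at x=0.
2·x^3 - 6·x^2 - 6·x + 1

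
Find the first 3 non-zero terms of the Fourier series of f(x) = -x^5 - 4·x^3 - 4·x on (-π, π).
(-200 - 2·π^4 + 32·π^2)·sin(x) + (-π^2 + 11/2 + π^4)·sin(2·x) + (-2·π^4/3 - 32·π^2/27 - 152/81)·sin(3·x)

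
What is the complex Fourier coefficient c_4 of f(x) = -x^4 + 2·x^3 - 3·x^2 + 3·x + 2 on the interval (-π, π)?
Compute the real Fourier coefficients first: a_4 = -π^2/2 - 9/16, b_4 = -π^2 - 9/8.
Then c_4 = (a_4 − i·b_4)/2 = -π^2/4 - 9/32 + 9·i/16 + i·π^2/2.

Final answer: -π^2/4 - 9/32 + 9·i/16 + i·π^2/2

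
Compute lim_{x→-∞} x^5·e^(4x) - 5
The product is a 0·∞ indeterminate form at x → -∞.
Rewrite the product as x^5 / e^(-4x) (an ∞/∞ form) and apply L'Hôpital, or use the standard hierarchy e^(4|x|) ≫ |x^5| as x → -∞.
The indeterminate product → 0, so the limit = -5.

Final answer: -5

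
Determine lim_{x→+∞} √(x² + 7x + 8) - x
This is an ∞ − ∞ indeterminate form.
Multiply and divide by the conjugate √(x²+7x + 8) + x; the x² terms cancel, leaving (7x + 8)/(√(x²+7x + 8)+x) → 7/2.
Limit = 7/2.

Final answer: 7/2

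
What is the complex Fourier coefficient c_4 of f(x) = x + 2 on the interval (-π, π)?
Compute the real Fourier coefficients first: a_4 = 0, b_4 = -1/2.
Then c_4 = (a_4 − i·b_4)/2 = i/4.

Final answer: i/4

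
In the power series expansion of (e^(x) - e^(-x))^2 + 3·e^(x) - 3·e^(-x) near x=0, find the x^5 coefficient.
Expand to order 5: (e^(x) - e^(-x))^2 + 3·e^(x) - 3·e^(-x) = x^5/20 + 4·x^4/3 + x^3 + 4·x^2 + 6·x + O(x^6).
The coefficient of x^5 is 1/20.

Final answer: 1/20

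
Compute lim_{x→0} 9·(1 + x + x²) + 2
Direct substitution at x = 0 gives 11.

Final answer: 11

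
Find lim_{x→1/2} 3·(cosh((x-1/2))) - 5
Direct substitution at x = 1/2 gives -2.

Final answer: -2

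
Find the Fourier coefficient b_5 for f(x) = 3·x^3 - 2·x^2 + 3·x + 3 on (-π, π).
b_5 = (1/π) ∫_{-π}^{π} f(x)·sin(5x) dx.
Evaluate the integral (use parity and integration by parts as needed): b_5 = 114/125 + 6·π^2/5.

Final answer: 114/125 + 6·π^2/5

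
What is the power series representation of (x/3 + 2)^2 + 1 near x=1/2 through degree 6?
205/36 + 13·(x - 1/2)/9 + (x - 1/2)^2/9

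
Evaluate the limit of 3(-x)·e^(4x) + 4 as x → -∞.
The product is a 0·∞ indeterminate form at x → -∞.
Rewrite the product as 3(-x) / e^(-4x) (an ∞/∞ form) and apply L'Hôpital, or use the standard hierarchy e^(4|x|) ≫ |(-x)| as x → -∞.
The indeterminate product → 0, so the limit = 4.

Final answer: 4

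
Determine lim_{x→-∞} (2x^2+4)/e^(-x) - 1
The quotient is an ∞/∞ indeterminate form as x → -∞.
Compare growth rates of the dominant terms (exponentials ≫ polynomials ≫ logarithms), or apply L'Hôpital's rule; the quotient → 0.
Adding the constant: 0 - 1 = -1. Limit = -1.

Final answer: -1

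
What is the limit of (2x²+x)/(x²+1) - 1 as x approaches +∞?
Evaluate the dominant behaviour as x → +∞; each term tends to a finite value or vanishes.
Limit = 1.

Final answer: 1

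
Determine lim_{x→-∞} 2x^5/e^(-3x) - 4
The quotient is an ∞/∞ indeterminate form as x → -∞.
Compare growth rates of the dominant terms (exponentials ≫ polynomials ≫ logarithms), or apply L'Hôpital's rule; the quotient → 0.
Adding the constant: 0 - 4 = -4. Limit = -4.

Final answer: -4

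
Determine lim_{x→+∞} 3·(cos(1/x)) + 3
Evaluate the dominant behaviour as x → +∞; each term tends to a finite value or vanishes.
Limit = 6.

Final answer: 6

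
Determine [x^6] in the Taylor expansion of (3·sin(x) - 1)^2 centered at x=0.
Expand to order 6: (3·sin(x) - 1)^2 = 2·x^6/5 - x^5/20 - 3·x^4 + x^3 + 9·x^2 - 6·x + 1 + O(x^7).
The coefficient of x^6 is 2/5.

Final answer: 2/5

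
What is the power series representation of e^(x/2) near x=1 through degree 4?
e^(1/2) + e^(1/2)·(x - 1)/2 + e^(1/2)·(x - 1)^2/8 + e^(1/2)·(x - 1)^3/48 + e^(1/2)·(x - 1)^4/384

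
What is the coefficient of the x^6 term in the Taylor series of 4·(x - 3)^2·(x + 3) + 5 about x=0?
Expand to order 6: 4·(x - 3)^2·(x + 3) + 5 = 4·x^3 - 12·x^2 - 36·x + 113 + O(x^7).
The coefficient of x^6 is 0.

Final answer: 0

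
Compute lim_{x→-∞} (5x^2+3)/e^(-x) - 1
The quotient is an ∞/∞ indeterminate form as x → -∞.
Compare growth rates of the dominant terms (exponentials ≫ polynomials ≫ logarithms), or apply L'Hôpital's rule; the quotient → 0.
Adding the constant: 0 - 1 = -1. Limit = -1.

Final answer: -1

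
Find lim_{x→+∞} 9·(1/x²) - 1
Evaluate the dominant behaviour as x → +∞; each term tends to a finite value or vanishes.
Limit = -1.

Final answer: -1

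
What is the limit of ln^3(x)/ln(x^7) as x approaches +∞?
This is an ∞/∞ indeterminate form as x → +∞.
Write ln(x^7) = 7·ln(x), reducing the quotient to ln^2(x)/7 → ∞.
Limit = ∞.

Final answer: ∞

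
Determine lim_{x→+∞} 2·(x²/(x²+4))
Evaluate the dominant behaviour as x → +∞; each term tends to a finite value or vanishes.
Limit = 2.

Final answer: 2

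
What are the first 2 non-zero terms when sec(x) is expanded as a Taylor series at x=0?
x^2/2 + 1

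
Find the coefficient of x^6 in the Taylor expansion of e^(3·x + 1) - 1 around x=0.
Expand to order 6: e^(3·x + 1) - 1 = 81·e·x^6/80 + 81·e·x^5/40 + 27·e·x^4/8 + 9·e·x^3/2 + 9·e·x^2/2 + 3·e·x - 1 + e + O(x^7).
The coefficient of x^6 is 81·e/80.

Final answer: 81·e/80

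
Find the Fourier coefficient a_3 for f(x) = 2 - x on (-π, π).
a_3 = (1/π) ∫_{-π}^{π} f(x)·cos(3x) dx.
Evaluate the integral (use parity and integration by parts as needed): a_3 = 0.

Final answer: 0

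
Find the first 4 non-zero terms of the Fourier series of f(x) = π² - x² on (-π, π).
4·cos(x) - cos(2·x) + 4·cos(3·x)/9 + 2·π^2/3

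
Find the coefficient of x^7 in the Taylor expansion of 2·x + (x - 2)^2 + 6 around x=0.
Expand to order 7: 2·x + (x - 2)^2 + 6 = x^2 - 2·x + 10 + O(x^8).
The coefficient of x^7 is 0.

Final answer: 0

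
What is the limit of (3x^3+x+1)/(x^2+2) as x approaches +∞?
This is an ∞/∞ indeterminate form as x → +∞.
Divide numerator and denominator by x^3 and let the lower-order terms vanish; the numerator's degree 3 exceeds the denominator's degree 2, so the quotient diverges.
Limit = ∞.

Final answer: ∞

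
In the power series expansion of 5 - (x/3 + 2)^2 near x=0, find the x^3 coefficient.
Expand to order 3: 5 - (x/3 + 2)^2 = -x^2/9 - 4·x/3 + 1 + O(x^4).
The coefficient of x^3 is 0.

Final answer: 0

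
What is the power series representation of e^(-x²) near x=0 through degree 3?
1 - x^2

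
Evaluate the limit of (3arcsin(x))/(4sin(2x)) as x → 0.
Both numerator and denominator → 0 as x → 0; this is a 0/0 indeterminate form.
Expand each to leading order near x = 0: numerator ~ 3·x, denominator ~ 8·x.
The limit of the ratio is 3/8.

Final answer: 3/8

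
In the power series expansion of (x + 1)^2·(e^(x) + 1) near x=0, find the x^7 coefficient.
Expand to order 7: (x + 1)^2·(e^(x) + 1) = 19·x^7/1680 + 43·x^6/720 + 31·x^5/120 + 7·x^4/8 + 13·x^3/6 + 9·x^2/2 + 5·x + 2 + O(x^8).
The coefficient of x^7 is 19/1680.

Final answer: 19/1680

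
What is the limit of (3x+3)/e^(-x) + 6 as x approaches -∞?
The quotient is an ∞/∞ indeterminate form as x → -∞.
Compare growth rates of the dominant terms (exponentials ≫ polynomials ≫ logarithms), or apply L'Hôpital's rule; the quotient → 0.
Adding the constant: 0 + 6 = 6. Limit = 6.

Final answer: 6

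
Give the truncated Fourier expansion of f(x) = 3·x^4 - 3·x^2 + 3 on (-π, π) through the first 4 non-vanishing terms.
(156 - 24·π^2)·cos(x) + (-12 + 6·π^2)·cos(2·x) + (28/9 - 8·π^2/3)·cos(3·x) - π^2 + 3 + 3·π^4/5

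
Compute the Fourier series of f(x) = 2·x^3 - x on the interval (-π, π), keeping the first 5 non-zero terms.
(-26 + 4·π^2)·sin(x) + (4 - 2·π^2)·sin(2·x) + (-14/9 + 4·π^2/3)·sin(3·x) + (7/8 - π^2)·sin(4·x) + (-74/125 + 4·π^2/5)·sin(5·x)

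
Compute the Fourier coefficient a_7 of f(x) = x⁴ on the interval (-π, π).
a_7 = (1/π) ∫_{-π}^{π} f(x)·cos(7x) dx.
Evaluate the integral (use parity and integration by parts as needed): a_7 = 48/2401 - 8·π^2/49.

Final answer: 48/2401 - 8·π^2/49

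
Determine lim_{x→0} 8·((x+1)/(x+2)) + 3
Direct substitution at x = 0 gives 7.

Final answer: 7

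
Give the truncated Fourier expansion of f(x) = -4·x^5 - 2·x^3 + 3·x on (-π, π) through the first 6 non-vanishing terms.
(-930 - 8·π^4 + 156·π^2)·sin(x) + (-18·π^2 + 24 + 4·π^4)·sin(2·x) + (-8·π^4/3 - 86/81 + 124·π^2/27)·sin(3·x) + (-3·π^2/2 - 15/16 + 2·π^4)·sin(4·x) + (-8·π^4/5 + 678/625 + 12·π^2/25)·sin(5·x) + (-80/81 - 2·π^2/27 + 4·π^4/3)·sin(6·x)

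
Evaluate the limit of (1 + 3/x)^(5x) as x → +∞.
As x → +∞: write (1 + 3/x)^(5x) = ((1 + 3/x)^x)^5 → (e^3)^5 = e^15.
Limit = e^(15).

Final answer: e^(15)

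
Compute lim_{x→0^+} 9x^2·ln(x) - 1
The product is a 0·∞ indeterminate form at x → 0⁺.
Rewrite the product as 9·ln(x) / x^(-2) and apply L'Hôpital, or use the standard hierarchy x^(-2) ≫ |ln x| as x → 0⁺.
The indeterminate product → 0, so the limit = -1.

Final answer: -1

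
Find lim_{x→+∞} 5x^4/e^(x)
This is an ∞/∞ indeterminate form as x → +∞.
The exponential denominator e^(x) dominates the polynomial numerator (e^x ≫ x^4 as x → ∞), so the quotient → 0.
Limit = 0.

Final answer: 0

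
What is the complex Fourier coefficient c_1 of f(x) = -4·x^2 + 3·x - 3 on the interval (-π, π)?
Compute the real Fourier coefficients first: a_1 = 16, b_1 = 6.
Then c_1 = (a_1 − i·b_1)/2 = 8 - 3·i.

Final answer: 8 - 3·i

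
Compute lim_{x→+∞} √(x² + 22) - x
This is an ∞ − ∞ indeterminate form.
Multiply and divide by the conjugate √(x²+22) + x; the x² terms cancel, leaving 22/(√(x²+22)+x) → 0.
Limit = 0.

Final answer: 0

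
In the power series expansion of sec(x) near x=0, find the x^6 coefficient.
Expand to order 6: sec(x) = 61·x^6/720 + 5·x^4/24 + x^2/2 + 1 + O(x^7).
The coefficient of x^6 is 61/720.

Final answer: 61/720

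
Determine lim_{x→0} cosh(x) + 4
Direct substitution at x = 0 gives 5.

Final answer: 5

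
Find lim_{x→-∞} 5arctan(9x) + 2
Evaluate the dominant behaviour as x → -∞; each term tends to a finite value or vanishes.
Limit = 2 - 5·π/2.

Final answer: 2 - 5·π/2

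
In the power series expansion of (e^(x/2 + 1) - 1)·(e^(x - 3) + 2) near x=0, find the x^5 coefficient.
Expand to order 5: (e^(x/2 + 1) - 1)·(e^(x - 3) + 2) = x^5·(-e^(-3)/120 + e/1920 + 81·e^(-2)/1280) + x^4·(-e^(-3)/24 + e/192 + 27·e^(-2)/128) + x^3·(-e^(-3)/6 + 9·e^(-2)/16 + e/24) + x^2·(-e^(-3)/2 + 9·e^(-2)/8 + e/4) + x·(-e^(-3) + 3·e^(-2)/2 + e) - 2 - e^(-3) + e^(-2) + 2·e + O(x^6).
The coefficient of x^5 is -e^(-3)/120 + e/1920 + 81·e^(-2)/1280.

Final answer: -e^(-3)/120 + e/1920 + 81·e^(-2)/1280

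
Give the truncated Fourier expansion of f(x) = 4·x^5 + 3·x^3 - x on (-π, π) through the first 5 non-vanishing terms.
(-154·π^2 + 8·π^4 + 922)·sin(x) + (-4·π^4 - 49/2 + 17·π^2)·sin(2·x) + (-106·π^2/27 + 158/81 + 8·π^4/3)·sin(3·x) + (-2·π^4 + 1/8 + π^2)·sin(4·x) + (-2·π^2/25 - 238/625 + 8·π^4/5)·sin(5·x)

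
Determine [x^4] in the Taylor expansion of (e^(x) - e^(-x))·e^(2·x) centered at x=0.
Expand to order 4: (e^(x) - e^(-x))·e^(2·x) = 10·x^4/3 + 13·x^3/3 + 4·x^2 + 2·x + O(x^5).
The coefficient of x^4 is 10/3.

Final answer: 10/3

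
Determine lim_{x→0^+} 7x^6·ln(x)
This is a 0·∞ indeterminate form at x → 0⁺.
Rewrite the product as 7·ln(x) / x^(-6) and apply L'Hôpital, or use the standard hierarchy x^(-6) ≫ |ln x| as x → 0⁺.
The indeterminate product → 0, so the limit = 0.

Final answer: 0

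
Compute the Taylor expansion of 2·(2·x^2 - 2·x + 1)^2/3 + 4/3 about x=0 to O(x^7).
8·x^4/3 - 16·x^3/3 + 16·x^2/3 - 8·x/3 + 2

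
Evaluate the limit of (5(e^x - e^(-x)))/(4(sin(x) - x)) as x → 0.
Both numerator and denominator → 0 as x → 0; this is a 0/0 indeterminate form.
Expand each to leading order near x = 0: numerator ~ 10·x, denominator ~ -2·x^3/3.
The limit of the ratio is -∞.

Final answer: -∞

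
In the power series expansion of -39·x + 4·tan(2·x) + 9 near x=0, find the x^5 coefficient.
Expand to order 5: -39·x + 4·tan(2·x) + 9 = 256·x^5/15 + 32·x^3/3 - 31·x + 9 + O(x^6).
The coefficient of x^5 is 256/15.

Final answer: 256/15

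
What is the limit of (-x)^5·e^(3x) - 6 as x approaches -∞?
The product is a 0·∞ indeterminate form at x → -∞.
Rewrite the product as (-x)^5 / e^(-3x) (an ∞/∞ form) and apply L'Hôpital, or use the standard hierarchy e^(3|x|) ≫ |(-x)^5| as x → -∞.
The indeterminate product → 0, so the limit = -6.

Final answer: -6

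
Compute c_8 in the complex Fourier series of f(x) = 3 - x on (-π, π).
Compute the real Fourier coefficients first: a_8 = 0, b_8 = 1/4.
Then c_8 = (a_8 − i·b_8)/2 = -i/8.

Final answer: -i/8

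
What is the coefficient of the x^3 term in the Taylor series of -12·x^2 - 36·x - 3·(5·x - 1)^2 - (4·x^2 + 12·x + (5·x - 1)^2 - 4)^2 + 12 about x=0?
Expand to order 3: -12·x^2 - 36·x - 3·(5·x - 1)^2 - (4·x^2 + 12·x + (5·x - 1)^2 - 4)^2 + 12 = -116·x^3 + 83·x^2 + 6·x + O(x^4).
The coefficient of x^3 is -116.

Final answer: -116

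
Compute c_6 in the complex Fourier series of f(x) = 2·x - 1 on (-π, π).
Compute the real Fourier coefficients first: a_6 = 0, b_6 = -2/3.
Then c_6 = (a_6 − i·b_6)/2 = i/3.

Final answer: i/3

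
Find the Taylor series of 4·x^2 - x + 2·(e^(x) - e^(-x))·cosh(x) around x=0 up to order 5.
8·x^5/15 + 8·x^3/3 + 4·x^2 + 3·x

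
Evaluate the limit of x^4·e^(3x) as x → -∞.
This is a 0·∞ indeterminate form at x → -∞.
Rewrite the product as x^4 / e^(-3x) (an ∞/∞ form) and apply L'Hôpital, or use the standard hierarchy e^(3|x|) ≫ |x^4| as x → -∞.
The indeterminate product → 0, so the limit = 0.

Final answer: 0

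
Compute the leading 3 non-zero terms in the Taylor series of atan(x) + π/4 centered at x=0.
-x^3/3 + x + π/4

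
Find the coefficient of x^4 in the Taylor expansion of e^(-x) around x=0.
Expand to order 4: e^(-x) = x^4/24 - x^3/6 + x^2/2 - x + 1 + O(x^5).
The coefficient of x^4 is 1/24.

Final answer: 1/24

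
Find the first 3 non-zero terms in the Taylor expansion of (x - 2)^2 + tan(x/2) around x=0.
x^2 - 7·x/2 + 4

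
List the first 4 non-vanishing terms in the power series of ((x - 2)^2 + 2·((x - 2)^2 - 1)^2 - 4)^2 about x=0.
-5256·x^3 + 4324·x^2 - 1872·x + 324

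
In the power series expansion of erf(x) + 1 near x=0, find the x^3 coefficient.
Expand to order 3: erf(x) + 1 = -2·x^3/(3·√(π)) + 2·x/√(π) + 1 + O(x^4).
The coefficient of x^3 is -2/(3·√(π)).

Final answer: -2/(3·√(π))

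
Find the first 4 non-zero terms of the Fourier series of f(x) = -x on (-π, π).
-2·sin(x) + sin(2·x) - 2·sin(3·x)/3 + sin(4·x)/2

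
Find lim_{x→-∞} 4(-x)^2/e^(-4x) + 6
The quotient is an ∞/∞ indeterminate form as x → -∞.
Compare growth rates of the dominant terms (exponentials ≫ polynomials ≫ logarithms), or apply L'Hôpital's rule; the quotient → 0.
Adding the constant: 0 + 6 = 6. Limit = 6.

Final answer: 6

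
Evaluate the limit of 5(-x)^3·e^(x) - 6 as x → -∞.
The product is a 0·∞ indeterminate form at x → -∞.
Rewrite the product as 5(-x)^3 / e^(-x) (an ∞/∞ form) and apply L'Hôpital, or use the standard hierarchy e^(|x|) ≫ |(-x)^3| as x → -∞.
The indeterminate product → 0, so the limit = -6.

Final answer: -6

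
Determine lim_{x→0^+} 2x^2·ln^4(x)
This is a 0·∞ indeterminate form at x → 0⁺.
Rewrite the product as 2·ln^4(x) / x^(-2) and apply L'Hôpital, or use the standard hierarchy x^(-2) ≫ |ln x|^4 as x → 0⁺.
The indeterminate product → 0, so the limit = 0.

Final answer: 0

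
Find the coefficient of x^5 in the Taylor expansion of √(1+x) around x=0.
Expand to order 5: √(1+x) = 7·x^5/256 - 5·x^4/128 + x^3/16 - x^2/8 + x/2 + 1 + O(x^6).
The coefficient of x^5 is 7/256.

Final answer: 7/256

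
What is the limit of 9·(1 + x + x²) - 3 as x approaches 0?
Direct substitution at x = 0 gives 6.

Final answer: 6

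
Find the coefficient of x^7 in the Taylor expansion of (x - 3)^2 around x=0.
Expand to order 7: (x - 3)^2 = x^2 - 6·x + 9 + O(x^8).
The coefficient of x^7 is 0.

Final answer: 0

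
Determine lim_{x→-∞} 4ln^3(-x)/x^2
This is an ∞/∞ indeterminate form as x → -∞.
Compare growth rates of the dominant terms (exponentials ≫ polynomials ≫ logarithms), or apply L'Hôpital's rule; the quotient → 0.
Limit = 0.

Final answer: 0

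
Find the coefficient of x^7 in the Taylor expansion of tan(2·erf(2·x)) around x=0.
Expand to order 7: tan(2·erf(2·x)) = x^7·(-262144/(9·π^(5/2)) - 256/(21·√(π)) + 77824/(45·π^(3/2)) + 35651584/(315·π^(7/2))) + x^5·(-2048/(3·π^(3/2)) + 64/(5·√(π)) + 65536/(15·π^(5/2))) + x^3·(-32/(3·√(π)) + 512/(3·π^(3/2))) + 8·x/√(π) + O(x^8).
The coefficient of x^7 is -262144/(9·π^(5/2)) - 256/(21·√(π)) + 77824/(45·π^(3/2)) + 35651584/(315·π^(7/2)).

Final answer: -262144/(9·π^(5/2)) - 256/(21·√(π)) + 77824/(45·π^(3/2)) + 35651584/(315·π^(7/2))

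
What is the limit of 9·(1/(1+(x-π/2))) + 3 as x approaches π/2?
Direct substitution at x = π/2 gives 12.

Final answer: 12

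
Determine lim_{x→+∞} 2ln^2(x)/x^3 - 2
The quotient is an ∞/∞ indeterminate form as x → +∞.
The polynomial denominator x^3 dominates the logarithmic numerator (any positive power of x ≫ ln^2(x) as x → ∞), so the quotient → 0.
Adding the constant: 0 - 2 = -2. Limit = -2.

Final answer: -2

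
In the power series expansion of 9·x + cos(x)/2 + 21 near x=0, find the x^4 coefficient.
Expand to order 4: 9·x + cos(x)/2 + 21 = x^4/48 - x^2/4 + 9·x + 43/2 + O(x^5).
The coefficient of x^4 is 1/48.

Final answer: 1/48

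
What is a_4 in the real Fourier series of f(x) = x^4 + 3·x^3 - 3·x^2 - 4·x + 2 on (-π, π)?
a_4 = (1/π) ∫_{-π}^{π} f(x)·cos(4x) dx.
Evaluate the integral (use parity and integration by parts as needed): a_4 = -15/16 + π^2/2.

Final answer: -15/16 + π^2/2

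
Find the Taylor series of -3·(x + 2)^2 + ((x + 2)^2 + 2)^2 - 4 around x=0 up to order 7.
x^4 + 8·x^3 + 25·x^2 + 36·x + 20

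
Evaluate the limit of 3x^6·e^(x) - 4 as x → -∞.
The product is a 0·∞ indeterminate form at x → -∞.
Rewrite the product as 3x^6 / e^(-x) (an ∞/∞ form) and apply L'Hôpital, or use the standard hierarchy e^(|x|) ≫ |x^6| as x → -∞.
The indeterminate product → 0, so the limit = -4.

Final answer: -4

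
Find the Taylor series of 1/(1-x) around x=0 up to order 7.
x^7 + x^6 + x^5 + x^4 + x^3 + x^2 + x + 1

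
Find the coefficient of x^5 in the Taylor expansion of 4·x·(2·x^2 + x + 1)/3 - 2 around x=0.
Expand to order 5: 4·x·(2·x^2 + x + 1)/3 - 2 = 8·x^3/3 + 4·x^2/3 + 4·x/3 - 2 + O(x^6).
The coefficient of x^5 is 0.

Final answer: 0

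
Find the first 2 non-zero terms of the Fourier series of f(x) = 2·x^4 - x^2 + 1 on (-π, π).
(100 - 16·π^2)·cos(x) - π^2/3 + 1 + 2·π^4/5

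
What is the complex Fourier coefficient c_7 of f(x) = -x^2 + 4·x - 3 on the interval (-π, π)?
Compute the real Fourier coefficients first: a_7 = 4/49, b_7 = 8/7.
Then c_7 = (a_7 − i·b_7)/2 = 2/49 - 4·i/7.

Final answer: 2/49 - 4·i/7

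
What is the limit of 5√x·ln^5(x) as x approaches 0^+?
This is a 0·∞ indeterminate form at x → 0⁺.
Rewrite the product as 5·ln^5(x) / x^(-1/2) and apply L'Hôpital, or use the standard hierarchy x^(-1/2) ≫ |ln x|^5 as x → 0⁺.
The indeterminate product → 0, so the limit = 0.

Final answer: 0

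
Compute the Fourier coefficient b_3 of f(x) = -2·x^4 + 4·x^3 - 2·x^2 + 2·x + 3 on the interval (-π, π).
b_3 = (1/π) ∫_{-π}^{π} f(x)·sin(3x) dx.
Evaluate the integral (use parity and integration by parts as needed): b_3 = -4/9 + 8·π^2/3.

Final answer: -4/9 + 8·π^2/3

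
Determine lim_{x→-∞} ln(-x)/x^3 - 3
The quotient is an ∞/∞ indeterminate form as x → -∞.
Compare growth rates of the dominant terms (exponentials ≫ polynomials ≫ logarithms), or apply L'Hôpital's rule; the quotient → 0.
Adding the constant: 0 - 3 = -3. Limit = -3.

Final answer: -3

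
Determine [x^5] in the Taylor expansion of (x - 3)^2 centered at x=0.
Expand to order 5: (x - 3)^2 = x^2 - 6·x + 9 + O(x^6).
The coefficient of x^5 is 0.

Final answer: 0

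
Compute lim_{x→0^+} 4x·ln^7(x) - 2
The product is a 0·∞ indeterminate form at x → 0⁺.
Rewrite the product as 4·ln^7(x) / x^(-1) and apply L'Hôpital, or use the standard hierarchy x^(-1) ≫ |ln x|^7 as x → 0⁺.
The indeterminate product → 0, so the limit = -2.

Final answer: -2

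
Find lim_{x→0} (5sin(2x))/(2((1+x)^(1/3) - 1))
Both numerator and denominator → 0 as x → 0; this is a 0/0 indeterminate form.
Expand each to leading order near x = 0: numerator ~ 10·x, denominator ~ 2·x/3.
The limit of the ratio is 15.

Final answer: 15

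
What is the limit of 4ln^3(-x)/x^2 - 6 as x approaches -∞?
The quotient is an ∞/∞ indeterminate form as x → -∞.
Compare growth rates of the dominant terms (exponentials ≫ polynomials ≫ logarithms), or apply L'Hôpital's rule; the quotient → 0.
Adding the constant: 0 - 6 = -6. Limit = -6.

Final answer: -6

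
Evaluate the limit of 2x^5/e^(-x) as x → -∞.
This is an ∞/∞ indeterminate form as x → -∞.
Compare growth rates of the dominant terms (exponentials ≫ polynomials ≫ logarithms), or apply L'Hôpital's rule; the quotient → 0.
Limit = 0.

Final answer: 0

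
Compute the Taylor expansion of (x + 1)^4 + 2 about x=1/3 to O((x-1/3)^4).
418/81 + 256·(x - 1/3)/27 + 32·(x - 1/3)^2/3 + 16·(x - 1/3)^3/3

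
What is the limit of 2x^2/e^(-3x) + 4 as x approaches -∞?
The quotient is an ∞/∞ indeterminate form as x → -∞.
Compare growth rates of the dominant terms (exponentials ≫ polynomials ≫ logarithms), or apply L'Hôpital's rule; the quotient → 0.
Adding the constant: 0 + 4 = 4. Limit = 4.

Final answer: 4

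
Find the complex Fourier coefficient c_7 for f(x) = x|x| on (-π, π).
Compute the real Fourier coefficients first: a_7 = 0, b_7 = (-8 + 98·π^2)/(343·π).
Then c_7 = (a_7 − i·b_7)/2 = -i·π/7 + 4·i/(343·π).

Final answer: -i·π/7 + 4·i/(343·π)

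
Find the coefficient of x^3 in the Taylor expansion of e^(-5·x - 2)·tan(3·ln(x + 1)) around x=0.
Expand to order 3: e^(-5·x - 2)·tan(3·ln(x + 1)) = 55·x^3·e^(-2) - 33·x^2·e^(-2)/2 + 3·x·e^(-2) + O(x^4).
The coefficient of x^3 is 55·e^(-2).

Final answer: 55·e^(-2)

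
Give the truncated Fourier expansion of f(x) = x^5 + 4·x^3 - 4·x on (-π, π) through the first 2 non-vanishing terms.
(-32·π^2 + 184 + 2·π^4)·sin(x) + (-π^4 + 5/2 + π^2)·sin(2·x)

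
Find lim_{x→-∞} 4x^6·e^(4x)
This is a 0·∞ indeterminate form at x → -∞.
Rewrite the product as 4x^6 / e^(-4x) (an ∞/∞ form) and apply L'Hôpital, or use the standard hierarchy e^(4|x|) ≫ |x^6| as x → -∞.
The indeterminate product → 0, so the limit = 0.

Final answer: 0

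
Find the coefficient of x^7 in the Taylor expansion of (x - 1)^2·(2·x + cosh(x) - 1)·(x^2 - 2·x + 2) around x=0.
Expand to order 7: (x - 1)^2·(2·x + cosh(x) - 1)·(x^2 - 2·x + 2) = -7·x^7/40 + 143·x^6/180 - x^5/4 - 53·x^4/12 + 11·x^3 - 11·x^2 + 4·x + O(x^8).
The coefficient of x^7 is -7/40.

Final answer: -7/40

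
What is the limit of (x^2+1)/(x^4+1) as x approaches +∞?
This is an ∞/∞ indeterminate form as x → +∞.
Divide numerator and denominator by x^4 and let the lower-order terms vanish; the numerator's degree 2 is below the denominator's degree 4, so the quotient → 0.
Limit = 0.

Final answer: 0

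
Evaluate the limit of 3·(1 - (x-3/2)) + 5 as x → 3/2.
Direct substitution at x = 3/2 gives 8.

Final answer: 8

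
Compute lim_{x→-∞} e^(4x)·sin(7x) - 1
Evaluate the dominant behaviour as x → -∞; each term tends to a finite value or vanishes.
Limit = -1.

Final answer: -1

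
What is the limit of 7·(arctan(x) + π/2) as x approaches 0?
Direct substitution at x = 0 gives 7·π/2.

Final answer: 7·π/2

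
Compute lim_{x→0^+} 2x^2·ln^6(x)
This is a 0·∞ indeterminate form at x → 0⁺.
Rewrite the product as 2·ln^6(x) / x^(-2) and apply L'Hôpital, or use the standard hierarchy x^(-2) ≫ |ln x|^6 as x → 0⁺.
The indeterminate product → 0, so the limit = 0.

Final answer: 0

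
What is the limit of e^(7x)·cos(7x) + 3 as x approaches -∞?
Evaluate the dominant behaviour as x → -∞; each term tends to a finite value or vanishes.
Limit = 3.

Final answer: 3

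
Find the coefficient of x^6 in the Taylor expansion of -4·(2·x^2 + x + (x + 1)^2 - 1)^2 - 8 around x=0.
Expand to order 6: -4·(2·x^2 + x + (x + 1)^2 - 1)^2 - 8 = -36·x^4 - 72·x^3 - 36·x^2 - 8 + O(x^7).
The coefficient of x^6 is 0.

Final answer: 0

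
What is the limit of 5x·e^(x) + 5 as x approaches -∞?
The product is a 0·∞ indeterminate form at x → -∞.
Rewrite the product as 5x / e^(-x) (an ∞/∞ form) and apply L'Hôpital, or use the standard hierarchy e^(|x|) ≫ |x| as x → -∞.
The indeterminate product → 0, so the limit = 5.

Final answer: 5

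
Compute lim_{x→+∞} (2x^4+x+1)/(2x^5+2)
This is an ∞/∞ indeterminate form as x → +∞.
Divide numerator and denominator by x^5 and let the lower-order terms vanish; the numerator's degree 4 is below the denominator's degree 5, so the quotient → 0.
Limit = 0.

Final answer: 0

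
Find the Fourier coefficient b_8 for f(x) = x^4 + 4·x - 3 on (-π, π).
b_8 = (1/π) ∫_{-π}^{π} f(x)·sin(8x) dx.
Evaluate the integral (use parity and integration by parts as needed): b_8 = -1.

Final answer: -1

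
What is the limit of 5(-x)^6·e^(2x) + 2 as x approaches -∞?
The product is a 0·∞ indeterminate form at x → -∞.
Rewrite the product as 5(-x)^6 / e^(-2x) (an ∞/∞ form) and apply L'Hôpital, or use the standard hierarchy e^(2|x|) ≫ |(-x)^6| as x → -∞.
The indeterminate product → 0, so the limit = 2.

Final answer: 2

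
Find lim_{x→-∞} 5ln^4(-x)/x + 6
The quotient is an ∞/∞ indeterminate form as x → -∞.
Compare growth rates of the dominant terms (exponentials ≫ polynomials ≫ logarithms), or apply L'Hôpital's rule; the quotient → 0.
Adding the constant: 0 + 6 = 6. Limit = 6.

Final answer: 6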